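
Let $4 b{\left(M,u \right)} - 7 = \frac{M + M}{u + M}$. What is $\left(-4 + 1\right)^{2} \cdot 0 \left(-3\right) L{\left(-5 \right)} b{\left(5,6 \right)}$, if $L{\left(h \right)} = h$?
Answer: $0$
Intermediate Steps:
$b{\left(M,u \right)} = \frac{7}{4} + \frac{M}{2 \left(M + u\right)}$ ($b{\left(M,u \right)} = \frac{7}{4} + \frac{\left(M + M\right) \frac{1}{u + M}}{4} = \frac{7}{4} + \frac{2 M \frac{1}{M + u}}{4} = \frac{7}{4} + \frac{M}{2 \left(M + u\right)}$)
$\left(-4 + 1\right)^{2} \cdot 0 \left(-3\right) L{\left(-5 \right)} b{\left(5,6 \right)} = \left(-4 + 1\right)^{2} \cdot 0 \left(-3\right) \left(-5\right) \frac{7 \cdot 6 + 9 \cdot 5}{4 \left(5 + 6\right)} = \left(-3\right)^{2} \cdot 0 \left(-5\right) \frac{42 + 45}{4 \cdot 11} = 9 \cdot 0 \cdot \frac{1}{4} \cdot \frac{1}{11} \cdot 87 = 0 \cdot \frac{87}{44} = 0$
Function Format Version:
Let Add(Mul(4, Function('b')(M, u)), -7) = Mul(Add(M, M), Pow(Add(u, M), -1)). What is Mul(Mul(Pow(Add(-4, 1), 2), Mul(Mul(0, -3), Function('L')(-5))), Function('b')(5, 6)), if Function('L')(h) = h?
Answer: 0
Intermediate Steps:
Function('b')(M, u) = Add(Rational(7, 4), Mul(Rational(1, 2), M, Pow(Add(M, u), -1))) (Function('b')(M, u) = Add(Rational(7, 4), Mul(Rational(1, 4), Mul(Add(M, M), Pow(Add(u, M), -1)))) = Add(Rational(7, 4), Mul(Rational(1, 4), Mul(Mul(2, M), Pow(Add(M, u), -1)))) = Add(Rational(7, 4), Mul(Rational(1, 4), Mul(2, M, Pow(Add(M, u), -1)))) = Add(Rational(7, 4), Mul(Rational(1, 2), M, Pow(Add(M, u), -1))))
Mul(Mul(Pow(Add(-4, 1), 2), Mul(Mul(0, -3), Function('L')(-5))), Function('b')(5, 6)) = Mul(Mul(Pow(Add(-4, 1), 2), Mul(Mul(0, -3), -5)), Mul(Rational(1, 4), Pow(Add(5, 6), -1), Add(Mul(7, 6), Mul(9, 5)))) = Mul(Mul(Pow(-3, 2), Mul(0, -5)), Mul(Rational(1, 4), Pow(11, -1), Add(42, 45))) = Mul(Mul(9, 0), Mul(Rational(1, 4), Rational(1, 11), 87)) = Mul(0, Rational(87, 44)) = 0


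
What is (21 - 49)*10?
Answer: -280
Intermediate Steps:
(21 - 49)*10 = -28*10 = -280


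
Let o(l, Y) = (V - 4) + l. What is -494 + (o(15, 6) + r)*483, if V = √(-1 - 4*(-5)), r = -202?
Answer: -92747 + 483*√19 ≈ -90642.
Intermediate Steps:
V = √19 (V = √(-1 + 20) = √19 ≈ 4.3589)
o(l, Y) = -4 + l + √19 (o(l, Y) = (√19 - 4) + l = (-4 + √19) + l = -4 + l + √19)
-494 + (o(15, 6) + r)*483 = -494 + ((-4 + 15 + √19) - 202)*483 = -494 + ((11 + √19) - 202)*483 = -494 + (-191 + √19)*483 = -494 + (-92253 + 483*√19) = -92747 + 483*√19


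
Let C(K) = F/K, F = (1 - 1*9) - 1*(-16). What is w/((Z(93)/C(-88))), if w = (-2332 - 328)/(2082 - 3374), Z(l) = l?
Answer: -35/17391 ≈ -0.0020125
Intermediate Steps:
F = 8 (F = (1 - 9) + 16 = -8 + 16 = 8)
C(K) = 8/K
w = 35/17 (w = -2660/(-1292) = -2660*(-1/1292) = 35/17 ≈ 2.0588)
w/((Z(93)/C(-88))) = 35/(17*((93/((8/(-88)))))) = 35/(17*((93/((8*(-1/88)))))) = 35/(17*((93/(-1/11)))) = 35/(17*((93*(-11)))) = (35/17)/(-1023) = (35/17)*(-1/1023) = -35/17391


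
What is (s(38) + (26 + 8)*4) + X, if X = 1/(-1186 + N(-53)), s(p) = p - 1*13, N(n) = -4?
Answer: 191589/1190 ≈ 161.00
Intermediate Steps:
s(p) = -13 + p (s(p) = p - 13 = -13 + p)
X = -1/1190 (X = 1/(-1186 - 4) = 1/(-1190) = -1/1190 ≈ -0.00084034)
(s(38) + (26 + 8)*4) + X = ((-13 + 38) + (26 + 8)*4) - 1/1190 = (25 + 34*4) - 1/1190 = (25 + 136) - 1/1190 = 161 - 1/1190 = 191589/1190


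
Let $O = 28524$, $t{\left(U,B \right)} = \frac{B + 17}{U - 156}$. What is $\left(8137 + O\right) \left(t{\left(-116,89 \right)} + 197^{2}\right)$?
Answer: $\frac{193495694831}{136} \approx 1.4228 \cdot 10^{9}$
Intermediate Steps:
$t{\left(U,B \right)} = \frac{17 + B}{-156 + U}$
$\left(8137 + O\right) \left(t{\left(-116,89 \right)} + 197^{2}\right) = \left(8137 + 28524\right) \left(\frac{17 + 89}{-156 - 116} + 197^{2}\right) = 36661 \left(\frac{1}{-272} \cdot 106 + 38809\right) = 36661 \left(\left(- \frac{1}{272}\right) 106 + 38809\right) = 36661 \left(- \frac{53}{136} + 38809\right) = 36661 \cdot \frac{5277971}{136} = \frac{193495694831}{136}$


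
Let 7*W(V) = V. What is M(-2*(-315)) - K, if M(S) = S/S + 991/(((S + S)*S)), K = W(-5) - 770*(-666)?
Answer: -407075154209/793800 ≈ -5.1282e+5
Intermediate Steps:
W(V) = V/7
K = 3589735/7 (K = (1/7)*(-5) - 770*(-666) = -5/7 + 512820 = 3589735/7 ≈ 5.1282e+5)
M(S) = 1 + 991/(2*S**2) (M(S) = 1 + 991/(((2*S)*S)) = 1 + 991/((2*S**2)) = 1 + 991*(1/(2*S**2)) = 1 + 991/(2*S**2))
M(-2*(-315)) - K = (1 + 991/(2*(-2*(-315))**2)) - 1*3589735/7 = (1 + (991/2)/630**2) - 3589735/7 = (1 + (991/2)*(1/396900)) - 3589735/7 = (1 + 991/793800) - 3589735/7 = 794791/793800 - 3589735/7 = -407075154209/793800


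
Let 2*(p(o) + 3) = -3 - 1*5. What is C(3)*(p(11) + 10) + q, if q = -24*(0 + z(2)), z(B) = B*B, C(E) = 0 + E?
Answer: -87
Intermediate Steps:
p(o) = -7 (p(o) = -3 + (-3 - 1*5)/2 = -3 + (-3 - 5)/2 = -3 + (½)*(-8) = -3 - 4 = -7)
C(E) = E
z(B) = B²
q = -96 (q = -24*(0 + 2²) = -24*(0 + 4) = -24*4 = -96)
C(3)*(p(11) + 10) + q = 3*(-7 + 10) - 96 = 3*3 - 96 = 9 - 96 = -87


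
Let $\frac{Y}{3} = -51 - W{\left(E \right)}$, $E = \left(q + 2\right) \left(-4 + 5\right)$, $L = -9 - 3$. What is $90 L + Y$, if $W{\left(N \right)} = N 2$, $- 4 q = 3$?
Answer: $- \frac{2481}{2} \approx -1240.5$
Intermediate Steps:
$q = - \frac{3}{4}$ ($q = \left(- \frac{1}{4}\right) 3 = - \frac{3}{4} \approx -0.75$)
$L = -12$ ($L = -9 - 3 = -12$)
$E = \frac{5}{4}$ ($E = \left(- \frac{3}{4} + 2\right) \left(-4 + 5\right) = \frac{5}{4} \cdot 1 = \frac{5}{4} \approx 1.25$)
$W{\left(N \right)} = 2 N$
$Y = - \frac{321}{2}$ ($Y = 3 \left(-51 - 2 \cdot \frac{5}{4}\right) = 3 \left(-51 - \frac{5}{2}\right) = 3 \left(- \frac{107}{2}\right) = - \frac{321}{2} \approx -160.5$)
$90 L + Y = 90 \left(-12\right) - \frac{321}{2} = -1080 - \frac{321}{2} = - \frac{2481}{2}$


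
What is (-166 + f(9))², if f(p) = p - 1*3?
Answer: 25600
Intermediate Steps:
f(p) = -3 + p (f(p) = p - 3 = -3 + p)
(-166 + f(9))² = (-166 + (-3 + 9))² = (-166 + 6)² = (-160)² = 25600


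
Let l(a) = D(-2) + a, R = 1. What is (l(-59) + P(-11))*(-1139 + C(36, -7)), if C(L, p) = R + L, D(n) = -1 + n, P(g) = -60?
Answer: 134444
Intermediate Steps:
C(L, p) = 1 + L
l(a) = -3 + a (l(a) = (-1 - 2) + a = -3 + a)
(l(-59) + P(-11))*(-1139 + C(36, -7)) = ((-3 - 59) - 60)*(-1139 + (1 + 36)) = (-62 - 60)*(-1139 + 37) = -122*(-1102) = 134444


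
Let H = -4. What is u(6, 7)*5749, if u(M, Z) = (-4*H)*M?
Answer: 551904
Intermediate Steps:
u(M, Z) = 16*M (u(M, Z) = (-4*(-4))*M = 16*M)
u(6, 7)*5749 = (16*6)*5749 = 96*5749 = 551904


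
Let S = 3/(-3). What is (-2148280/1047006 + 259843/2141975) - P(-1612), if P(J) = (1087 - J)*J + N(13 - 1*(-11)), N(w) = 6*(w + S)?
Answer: 4878513672116289779/1121330338425 ≈ 4.3506e+6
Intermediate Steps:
S = -1 (S = 3*(-⅓) = -1)
N(w) = -6 + 6*w (N(w) = 6*(w - 1) = 6*(-1 + w) = -6 + 6*w)
P(J) = 138 + J*(1087 - J) (P(J) = (1087 - J)*J + (-6 + 6*(13 - 1*(-11))) = J*(1087 - J) + (-6 + 6*(13 + 11)) = J*(1087 - J) + (-6 + 6*24) = J*(1087 - J) + (-6 + 144) = J*(1087 - J) + 138 = 138 + J*(1087 - J))
(-2148280/1047006 + 259843/2141975) - P(-1612) = (-2148280/1047006 + 259843/2141975) - (138 - 1*(-1612)² + 1087*(-1612)) = (-2148280*1/1047006 + 259843*(1/2141975)) - (138 - 1*2598544 - 1752244) = (-1074140/523503 + 259843/2141975) - (138 - 2598544 - 1752244) = -2164752436471/1121330338425 - 1*(-4350650) = -2164752436471/1121330338425 + 4350650 = 4878513672116289779/1121330338425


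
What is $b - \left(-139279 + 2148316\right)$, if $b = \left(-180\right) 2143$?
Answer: $-2394777$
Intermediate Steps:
$b = -385740$
$b - \left(-139279 + 2148316\right) = -385740 - \left(-139279 + 2148316\right) = -385740 - 2009037 = -2394777$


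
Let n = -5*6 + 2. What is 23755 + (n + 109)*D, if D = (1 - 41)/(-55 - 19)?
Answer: 880555/37 ≈ 23799.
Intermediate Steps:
D = 20/37 (D = -40/(-74) = -40*(-1/74) = 20/37 ≈ 0.54054)
n = -28 (n = -30 + 2 = -28)
23755 + (n + 109)*D = 23755 + (-28 + 109)*(20/37) = 23755 + 81*(20/37) = 23755 + 1620/37 = 880555/37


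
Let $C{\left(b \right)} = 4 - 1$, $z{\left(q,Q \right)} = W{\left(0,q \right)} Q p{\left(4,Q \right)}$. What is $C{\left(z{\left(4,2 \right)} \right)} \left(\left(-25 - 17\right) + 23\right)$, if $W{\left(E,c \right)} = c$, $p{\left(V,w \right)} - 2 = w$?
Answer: $-57$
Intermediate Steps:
$p{\left(V,w \right)} = 2 + w$
$z{\left(q,Q \right)} = Q q \left(2 + Q\right)$ ($z{\left(q,Q \right)} = q Q \left(2 + Q\right) = Q q \left(2 + Q\right)$)
$C{\left(b \right)} = 3$
$C{\left(z{\left(4,2 \right)} \right)} \left(\left(-25 - 17\right) + 23\right) = 3 \left(\left(-25 - 17\right) + 23\right) = 3 \left(-42 + 23\right) = 3 \left(-19\right) = -57$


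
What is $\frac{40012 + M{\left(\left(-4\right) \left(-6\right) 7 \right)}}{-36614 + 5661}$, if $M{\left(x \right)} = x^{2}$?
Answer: $- \frac{68236}{30953} \approx -2.2045$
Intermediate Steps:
$\frac{40012 + M{\left(\left(-4\right) \left(-6\right) 7 \right)}}{-36614 + 5661} = \frac{40012 + \left(\left(-4\right) \left(-6\right) 7\right)^{2}}{-36614 + 5661} = \frac{40012 + \left(24 \cdot 7\right)^{2}}{-30953} = \left(40012 + 168^{2}\right) \left(- \frac{1}{30953}\right) = \left(40012 + 28224\right) \left(- \frac{1}{30953}\right) = 68236 \left(- \frac{1}{30953}\right) = - \frac{68236}{30953}$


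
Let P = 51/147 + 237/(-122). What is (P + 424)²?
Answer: 6376296667689/35736484 ≈ 1.7843e+5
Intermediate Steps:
P = -9539/5978 (P = 51*(1/147) + 237*(-1/122) = 17/49 - 237/122 = -9539/5978 ≈ -1.5957)
(P + 424)² = (-9539/5978 + 424)² = (2525133/5978)² = 6376296667689/35736484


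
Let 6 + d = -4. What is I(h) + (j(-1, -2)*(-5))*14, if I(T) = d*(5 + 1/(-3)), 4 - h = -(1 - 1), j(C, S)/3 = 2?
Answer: -1400/3 ≈ -466.67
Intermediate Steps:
j(C, S) = 6 (j(C, S) = 3*2 = 6)
d = -10 (d = -6 - 4 = -10)
h = 4 (h = 4 - (-1)*(1 - 1) = 4 - (-1)*0 = 4 - 1*0 = 4 + 0 = 4)
I(T) = -140/3 (I(T) = -10*(5 + 1/(-3)) = -10*(5 - ⅓) = -10*14/3 = -140/3)
I(h) + (j(-1, -2)*(-5))*14 = -140/3 + (6*(-5))*14 = -140/3 - 30*14 = -140/3 - 420 = -1400/3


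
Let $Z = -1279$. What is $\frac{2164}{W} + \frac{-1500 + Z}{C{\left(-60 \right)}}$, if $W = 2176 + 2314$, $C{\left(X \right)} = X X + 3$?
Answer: $- \frac{2340409}{8088735} \approx -0.28934$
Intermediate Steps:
$C{\left(X \right)} = 3 + X^{2}$ ($C{\left(X \right)} = X^{2} + 3 = 3 + X^{2}$)
$W = 4490$
$\frac{2164}{W} + \frac{-1500 + Z}{C{\left(-60 \right)}} = \frac{2164}{4490} + \frac{-1500 - 1279}{3 + \left(-60\right)^{2}} = 2164 \cdot \frac{1}{4490} - \frac{2779}{3 + 3600} = \frac{1082}{2245} - \frac{2779}{3603} = - \frac{2340409}{8088735}$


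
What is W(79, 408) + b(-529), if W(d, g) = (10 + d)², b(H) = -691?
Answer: 7230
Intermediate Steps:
W(79, 408) + b(-529) = (10 + 79)² - 691 = 89² - 691 = 7921 - 691 = 7230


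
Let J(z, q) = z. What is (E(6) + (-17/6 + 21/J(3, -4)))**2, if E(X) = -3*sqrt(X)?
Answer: 2569/36 - 25*sqrt(6) ≈ 10.124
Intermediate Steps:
(E(6) + (-17/6 + 21/J(3, -4)))**2 = (-3*sqrt(6) + (-17/6 + 21/3))**2 = (-3*sqrt(6) + (-17*1/6 + 21*(1/3)))**2 = (-3*sqrt(6) + (-17/6 + 7))**2 = (-3*sqrt(6) + 25/6)**2 = (25/6 - 3*sqrt(6))**2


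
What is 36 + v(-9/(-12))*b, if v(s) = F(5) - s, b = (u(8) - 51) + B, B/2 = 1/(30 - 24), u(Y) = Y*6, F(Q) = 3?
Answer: 30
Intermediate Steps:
u(Y) = 6*Y
B = ⅓ (B = 2/(30 - 24) = 2/6 = 2*(⅙) = ⅓ ≈ 0.33333)
b = -8/3 (b = (6*8 - 51) + ⅓ = (48 - 51) + ⅓ = -3 + ⅓ = -8/3 ≈ -2.6667)
v(s) = 3 - s
36 + v(-9/(-12))*b = 36 + (3 - (-9)/(-12))*(-8/3) = 36 + (3 - (-9)*(-1)/12)*(-8/3) = 36 + (3 - 1*¾)*(-8/3) = 36 + (3 - ¾)*(-8/3) = 36 + (9/4)*(-8/3) = 36 - 6 = 30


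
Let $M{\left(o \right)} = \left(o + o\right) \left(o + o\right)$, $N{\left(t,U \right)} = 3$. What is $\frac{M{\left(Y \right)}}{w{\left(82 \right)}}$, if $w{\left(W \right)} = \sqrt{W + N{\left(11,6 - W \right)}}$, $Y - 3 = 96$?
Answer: $\frac{39204 \sqrt{85}}{85} \approx 4252.3$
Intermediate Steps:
$Y = 99$ ($Y = 3 + 96 = 99$)
$M{\left(o \right)} = 4 o^{2}$ ($M{\left(o \right)} = 2 o 2 o = 4 o^{2}$)
$w{\left(W \right)} = \sqrt{3 + W}$ ($w{\left(W \right)} = \sqrt{W + 3} = \sqrt{3 + W}$)
$\frac{M{\left(Y \right)}}{w{\left(82 \right)}} = \frac{4 \cdot 99^{2}}{\sqrt{3 + 82}} = \frac{4 \cdot 9801}{\sqrt{85}} = 39204 \frac{\sqrt{85}}{85} = \frac{39204 \sqrt{85}}{85}$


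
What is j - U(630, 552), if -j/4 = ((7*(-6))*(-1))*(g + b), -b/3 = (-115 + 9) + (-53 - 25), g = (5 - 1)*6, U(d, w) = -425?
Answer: -96343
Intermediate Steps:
g = 24 (g = 4*6 = 24)
b = 552 (b = -3*((-115 + 9) + (-53 - 25)) = -3*(-106 - 78) = -3*(-184) = 552)
j = -96768 (j = -4*(7*(-6))*(-1)*(24 + 552) = -4*(-42*(-1))*576 = -168*576 = -4*24192 = -96768)
j - U(630, 552) = -96768 - 1*(-425) = -96768 + 425 = -96343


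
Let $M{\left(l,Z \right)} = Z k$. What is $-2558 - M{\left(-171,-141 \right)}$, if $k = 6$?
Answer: $-1712$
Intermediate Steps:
$M{\left(l,Z \right)} = 6 Z$ ($M{\left(l,Z \right)} = Z 6 = 6 Z$)
$-2558 - M{\left(-171,-141 \right)} = -2558 - 6 \left(-141\right) = -2558 - -846 = -2558 + 846 = -1712$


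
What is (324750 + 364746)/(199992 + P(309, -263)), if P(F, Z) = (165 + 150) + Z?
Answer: 172374/50011 ≈ 3.4467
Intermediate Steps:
P(F, Z) = 315 + Z
(324750 + 364746)/(199992 + P(309, -263)) = (324750 + 364746)/(199992 + (315 - 263)) = 689496/(199992 + 52) = 689496/200044 = 689496*(1/200044) = 172374/50011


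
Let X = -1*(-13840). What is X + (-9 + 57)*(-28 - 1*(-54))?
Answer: 15088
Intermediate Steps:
X = 13840
X + (-9 + 57)*(-28 - 1*(-54)) = 13840 + (-9 + 57)*(-28 - 1*(-54)) = 13840 + 48*(-28 + 54) = 13840 + 48*26 = 13840 + 1248 = 15088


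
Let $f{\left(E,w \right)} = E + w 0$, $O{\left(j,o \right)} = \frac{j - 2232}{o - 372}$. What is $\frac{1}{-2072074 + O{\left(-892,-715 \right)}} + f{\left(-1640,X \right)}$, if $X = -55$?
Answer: $- \frac{3693839756047}{2252341314} \approx -1640.0$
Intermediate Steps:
$O{\left(j,o \right)} = \frac{-2232 + j}{-372 + o}$
$f{\left(E,w \right)} = E$ ($f{\left(E,w \right)} = E + 0 = E$)
$\frac{1}{-2072074 + O{\left(-892,-715 \right)}} + f{\left(-1640,X \right)} = \frac{1}{-2072074 + \frac{-2232 - 892}{-372 - 715}} - 1640 = \frac{1}{-2072074 + \frac{1}{-1087} \left(-3124\right)} - 1640 = \frac{1}{-2072074 - - \frac{3124}{1087}} - 1640 = \frac{1}{-2072074 + \frac{3124}{1087}} - 1640 = \frac{1}{- \frac{2252341314}{1087}} - 1640 = - \frac{1087}{2252341314} - 1640 = - \frac{3693839756047}{2252341314}$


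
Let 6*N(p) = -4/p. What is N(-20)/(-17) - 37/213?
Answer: -6361/36210 ≈ -0.17567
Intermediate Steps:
N(p) = -2/(3*p) (N(p) = (-4/p)/6 = -2/(3*p))
N(-20)/(-17) - 37/213 = -⅔/(-20)/(-17) - 37/213 = -⅔*(-1/20)*(-1/17) - 37*1/213 = (1/30)*(-1/17) - 37/213 = -1/510 - 37/213 = -6361/36210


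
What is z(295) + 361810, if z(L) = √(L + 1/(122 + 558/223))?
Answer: 361810 + 93*√6573127/13882 ≈ 3.6183e+5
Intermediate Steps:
z(L) = √(223/27764 + L) (z(L) = √(L + 1/(122 + 558*(1/223))) = √(L + 1/(122 + 558/223)) = √(L + 1/(27764/223)) = √(L + 223/27764) = √(223/27764 + L))
z(295) + 361810 = √(1547843 + 192709924*295)/13882 + 361810 = √(1547843 + 56849427580)/13882 + 361810 = √56850975423/13882 + 361810 = (93*√6573127)/13882 + 361810 = 93*√6573127/13882 + 361810 = 361810 + 93*√6573127/13882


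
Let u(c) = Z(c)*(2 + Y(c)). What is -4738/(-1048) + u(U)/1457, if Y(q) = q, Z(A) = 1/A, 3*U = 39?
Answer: 44879089/9925084 ≈ 4.5218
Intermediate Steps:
U = 13 (U = (1/3)*39 = 13)
u(c) = (2 + c)/c
-4738/(-1048) + u(U)/1457 = -4738/(-1048) + ((2 + 13)/13)/1457 = -4738*(-1/1048) + ((1/13)*15)*(1/1457) = 2369/524 + (15/13)*(1/1457) = 2369/524 + 15/18941 = 44879089/9925084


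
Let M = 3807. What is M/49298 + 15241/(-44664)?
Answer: -290657485/1100922936 ≈ -0.26401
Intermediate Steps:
M/49298 + 15241/(-44664) = 3807/49298 + 15241/(-44664) = 3807*(1/49298) + 15241*(-1/44664) = 3807/49298 - 15241/44664 = -290657485/1100922936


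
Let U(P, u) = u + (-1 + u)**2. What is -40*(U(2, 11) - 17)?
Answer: -3760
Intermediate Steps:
-40*(U(2, 11) - 17) = -40*((11 + (-1 + 11)**2) - 17) = -40*((11 + 10**2) - 17) = -40*((11 + 100) - 17) = -40*(111 - 17) = -40*94 = -3760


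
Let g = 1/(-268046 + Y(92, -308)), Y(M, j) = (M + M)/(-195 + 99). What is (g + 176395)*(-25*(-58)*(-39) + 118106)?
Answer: 34926120161287828/3216575 ≈ 1.0858e+10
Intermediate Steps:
Y(M, j) = -M/48 (Y(M, j) = (2*M)/(-96) = (2*M)*(-1/96) = -M/48)
g = -12/3216575 (g = 1/(-268046 - 1/48*92) = 1/(-268046 - 23/12) = 1/(-3216575/12) = -12/3216575 ≈ -3.7307e-6)
(g + 176395)*(-25*(-58)*(-39) + 118106) = (-12/3216575 + 176395)*(-25*(-58)*(-39) + 118106) = 567387747113*(1450*(-39) + 118106)/3216575 = 567387747113*(-56550 + 118106)/3216575 = (567387747113/3216575)*61556 = 34926120161287828/3216575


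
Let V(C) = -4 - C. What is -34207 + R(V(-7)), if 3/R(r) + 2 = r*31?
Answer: -3112834/91 ≈ -34207.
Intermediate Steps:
R(r) = 3/(-2 + 31*r) (R(r) = 3/(-2 + r*31) = 3/(-2 + 31*r))
-34207 + R(V(-7)) = -34207 + 3/(-2 + 31*(-4 - 1*(-7))) = -34207 + 3/(-2 + 31*(-4 + 7)) = -34207 + 3/(-2 + 31*3) = -34207 + 3/(-2 + 93) = -34207 + 3/91 = -3112834/91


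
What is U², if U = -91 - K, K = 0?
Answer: 8281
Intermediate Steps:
U = -91 (U = -91 - 1*0 = -91 + 0 = -91)
U² = (-91)² = 8281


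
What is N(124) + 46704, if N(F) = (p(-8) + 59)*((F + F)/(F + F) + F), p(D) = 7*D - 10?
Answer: 45829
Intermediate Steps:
p(D) = -10 + 7*D
N(F) = -7 - 7*F (N(F) = ((-10 + 7*(-8)) + 59)*((F + F)/(F + F) + F) = ((-10 - 56) + 59)*((2*F)/((2*F)) + F) = (-66 + 59)*((2*F)*(1/(2*F)) + F) = -7*(1 + F) = -7 - 7*F)
N(124) + 46704 = (-7 - 7*124) + 46704 = (-7 - 868) + 46704 = -875 + 46704 = 45829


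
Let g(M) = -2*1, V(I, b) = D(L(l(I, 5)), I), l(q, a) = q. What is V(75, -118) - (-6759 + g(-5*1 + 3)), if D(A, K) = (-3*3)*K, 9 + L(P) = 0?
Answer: 6086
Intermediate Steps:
L(P) = -9 (L(P) = -9 + 0 = -9)
D(A, K) = -9*K
V(I, b) = -9*I
g(M) = -2
V(75, -118) - (-6759 + g(-5*1 + 3)) = -9*75 - (-6759 - 2) = -675 - 1*(-6761) = -675 + 6761 = 6086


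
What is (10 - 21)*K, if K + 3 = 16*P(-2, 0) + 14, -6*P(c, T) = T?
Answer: -121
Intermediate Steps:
P(c, T) = -T/6
K = 11 (K = -3 + (16*(-⅙*0) + 14) = -3 + (16*0 + 14) = -3 + (0 + 14) = -3 + 14 = 11)
(10 - 21)*K = (10 - 21)*11 = -11*11 = -121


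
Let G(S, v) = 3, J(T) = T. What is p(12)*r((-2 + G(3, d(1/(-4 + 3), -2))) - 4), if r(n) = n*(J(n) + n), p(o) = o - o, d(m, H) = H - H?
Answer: 0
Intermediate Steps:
d(m, H) = 0
p(o) = 0
r(n) = 2*n² (r(n) = n*(n + n) = n*(2*n) = 2*n²)
p(12)*r((-2 + G(3, d(1/(-4 + 3), -2))) - 4) = 0*(2*((-2 + 3) - 4)²) = 0*(2*(1 - 4)²) = 0*(2*(-3)²) = 0*(2*9) = 0*18 = 0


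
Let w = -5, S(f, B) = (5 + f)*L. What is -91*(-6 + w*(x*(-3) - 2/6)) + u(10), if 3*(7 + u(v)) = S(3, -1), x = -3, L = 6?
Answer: 13495/3 ≈ 4498.3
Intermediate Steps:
S(f, B) = 30 + 6*f (S(f, B) = (5 + f)*6 = 30 + 6*f)
u(v) = 9 (u(v) = -7 + (30 + 6*3)/3 = -7 + (30 + 18)/3 = -7 + (⅓)*48 = -7 + 16 = 9)
-91*(-6 + w*(x*(-3) - 2/6)) + u(10) = -91*(-6 - 5*(-3*(-3) - 2/6)) + 9 = -91*(-6 - 5*(9 - 2*⅙)) + 9 = -91*(-6 - 5*(9 - ⅓)) + 9 = -91*(-6 - 5*26/3) + 9 = -91*(-6 - 130/3) + 9 = -91*(-148/3) + 9 = 13468/3 + 9 = 13495/3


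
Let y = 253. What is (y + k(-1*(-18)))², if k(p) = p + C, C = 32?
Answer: 91809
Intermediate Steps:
k(p) = 32 + p (k(p) = p + 32 = 32 + p)
(y + k(-1*(-18)))² = (253 + (32 - 1*(-18)))² = (253 + (32 + 18))² = (253 + 50)² = 303² = 91809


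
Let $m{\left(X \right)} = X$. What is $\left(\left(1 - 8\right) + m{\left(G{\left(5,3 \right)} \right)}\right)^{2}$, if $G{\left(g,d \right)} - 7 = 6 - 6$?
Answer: $0$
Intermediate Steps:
$G{\left(g,d \right)} = 7$ ($G{\left(g,d \right)} = 7 + \left(6 - 6\right) = 7 + 0 = 7$)
$\left(\left(1 - 8\right) + m{\left(G{\left(5,3 \right)} \right)}\right)^{2} = \left(\left(1 - 8\right) + 7\right)^{2} = \left(-7 + 7\right)^{2} = 0^{2} = 0$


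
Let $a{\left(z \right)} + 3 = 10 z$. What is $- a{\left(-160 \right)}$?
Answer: $1603$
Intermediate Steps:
$a{\left(z \right)} = -3 + 10 z$
$- a{\left(-160 \right)} = - (-3 + 10 \left(-160\right)) = - (-3 - 1600) = \left(-1\right) \left(-1603\right) = 1603$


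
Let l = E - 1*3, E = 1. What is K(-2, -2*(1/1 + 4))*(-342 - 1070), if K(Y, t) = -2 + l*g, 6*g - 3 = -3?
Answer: 2824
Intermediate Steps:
g = 0 (g = ½ + (⅙)*(-3) = ½ - ½ = 0)
l = -2 (l = 1 - 1*3 = 1 - 3 = -2)
K(Y, t) = -2 (K(Y, t) = -2 - 2*0 = -2 + 0 = -2)
K(-2, -2*(1/1 + 4))*(-342 - 1070) = -2*(-342 - 1070) = -2*(-1412) = 2824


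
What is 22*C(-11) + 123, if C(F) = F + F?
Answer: -361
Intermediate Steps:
C(F) = 2*F
22*C(-11) + 123 = 22*(2*(-11)) + 123 = 22*(-22) + 123 = -484 + 123 = -361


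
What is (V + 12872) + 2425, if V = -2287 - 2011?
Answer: 10999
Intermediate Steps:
V = -4298
(V + 12872) + 2425 = (-4298 + 12872) + 2425 = 8574 + 2425 = 10999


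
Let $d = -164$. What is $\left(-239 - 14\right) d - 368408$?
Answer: $-326916$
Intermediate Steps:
$\left(-239 - 14\right) d - 368408 = \left(-239 - 14\right) \left(-164\right) - 368408 = \left(-253\right) \left(-164\right) - 368408 = 41492 - 368408 = -326916$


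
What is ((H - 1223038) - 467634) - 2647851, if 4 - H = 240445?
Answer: -4578964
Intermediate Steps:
H = -240441 (H = 4 - 1*240445 = 4 - 240445 = -240441)
((H - 1223038) - 467634) - 2647851 = ((-240441 - 1223038) - 467634) - 2647851 = (-1463479 - 467634) - 2647851 = -1931113 - 2647851 = -4578964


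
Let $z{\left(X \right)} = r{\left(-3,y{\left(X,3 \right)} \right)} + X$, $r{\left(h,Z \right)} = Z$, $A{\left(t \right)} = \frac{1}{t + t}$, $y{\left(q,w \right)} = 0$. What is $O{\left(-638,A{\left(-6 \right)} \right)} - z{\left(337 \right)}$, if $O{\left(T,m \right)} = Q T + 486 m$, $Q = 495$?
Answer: $- \frac{632375}{2} \approx -3.1619 \cdot 10^{5}$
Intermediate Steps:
$A{\left(t \right)} = \frac{1}{2 t}$
$O{\left(T,m \right)} = 486 m + 495 T$ ($O{\left(T,m \right)} = 495 T + 486 m = 486 m + 495 T$)
$z{\left(X \right)} = X$ ($z{\left(X \right)} = 0 + X = X$)
$O{\left(-638,A{\left(-6 \right)} \right)} - z{\left(337 \right)} = \left(486 \frac{1}{2 \left(-6\right)} + 495 \left(-638\right)\right) - 337 = \left(486 \cdot \frac{1}{2} \left(- \frac{1}{6}\right) - 315810\right) - 337 = \left(486 \left(- \frac{1}{12}\right) - 315810\right) - 337 = \left(- \frac{81}{2} - 315810\right) - 337 = - \frac{631701}{2} - 337 = - \frac{632375}{2}$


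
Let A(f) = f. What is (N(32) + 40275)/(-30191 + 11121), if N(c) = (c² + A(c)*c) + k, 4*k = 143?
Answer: -33887/15256 ≈ -2.2212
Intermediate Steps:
k = 143/4 (k = (¼)*143 = 143/4 ≈ 35.750)
N(c) = 143/4 + 2*c² (N(c) = (c² + c*c) + 143/4 = (c² + c²) + 143/4 = 2*c² + 143/4 = 143/4 + 2*c²)
(N(32) + 40275)/(-30191 + 11121) = ((143/4 + 2*32²) + 40275)/(-30191 + 11121) = ((143/4 + 2*1024) + 40275)/(-19070) = ((143/4 + 2048) + 40275)*(-1/19070) = (8335/4 + 40275)*(-1/19070) = (169435/4)*(-1/19070) = -33887/15256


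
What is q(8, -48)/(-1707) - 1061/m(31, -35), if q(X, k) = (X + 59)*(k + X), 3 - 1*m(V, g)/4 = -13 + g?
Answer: -421469/116076 ≈ -3.6310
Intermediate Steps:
m(V, g) = 64 - 4*g (m(V, g) = 12 - 4*(-13 + g) = 12 + (52 - 4*g) = 64 - 4*g)
q(X, k) = (59 + X)*(X + k)
q(8, -48)/(-1707) - 1061/m(31, -35) = (8**2 + 59*8 + 59*(-48) + 8*(-48))/(-1707) - 1061/(64 - 4*(-35)) = (64 + 472 - 2832 - 384)*(-1/1707) - 1061/(64 + 140) = -2680*(-1/1707) - 1061/204 = 2680/1707 - 1061*1/204 = 2680/1707 - 1061/204 = -421469/116076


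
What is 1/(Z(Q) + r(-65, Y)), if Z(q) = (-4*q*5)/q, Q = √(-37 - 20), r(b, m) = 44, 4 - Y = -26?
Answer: 1/24 ≈ 0.041667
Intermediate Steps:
Y = 30 (Y = 4 - 1*(-26) = 4 + 26 = 30)
Q = I*√57 (Q = √(-57) = I*√57 ≈ 7.5498*I)
Z(q) = -20 (Z(q) = (-20*q)/q = -20)
1/(Z(Q) + r(-65, Y)) = 1/(-20 + 44) = 1/24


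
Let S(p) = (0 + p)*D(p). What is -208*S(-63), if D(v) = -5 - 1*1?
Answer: -78624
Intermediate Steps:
D(v) = -6 (D(v) = -5 - 1 = -6)
S(p) = -6*p (S(p) = (0 + p)*(-6) = p*(-6) = -6*p)
-208*S(-63) = -(-1248)*(-63) = -208*378 = -78624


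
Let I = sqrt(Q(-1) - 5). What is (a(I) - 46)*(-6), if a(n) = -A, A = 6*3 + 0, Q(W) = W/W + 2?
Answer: 384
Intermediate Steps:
Q(W) = 3 (Q(W) = 1 + 2 = 3)
I = I*sqrt(2) (I = sqrt(3 - 5) = sqrt(-2) = I*sqrt(2) ≈ 1.4142*I)
A = 18 (A = 18 + 0 = 18)
a(n) = -18 (a(n) = -1*18 = -18)
(a(I) - 46)*(-6) = (-18 - 46)*(-6) = -64*(-6) = 384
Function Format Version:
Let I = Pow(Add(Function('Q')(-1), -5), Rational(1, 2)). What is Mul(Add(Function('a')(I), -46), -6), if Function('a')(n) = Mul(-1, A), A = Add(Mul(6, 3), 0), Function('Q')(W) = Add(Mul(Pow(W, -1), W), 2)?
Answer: 384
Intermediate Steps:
Function('Q')(W) = 3 (Function('Q')(W) = Add(1, 2) = 3)
I = Mul(I, Pow(2, Rational(1, 2))) (I = Pow(Add(3, -5), Rational(1, 2)) = Pow(-2, Rational(1, 2)) = Mul(I, Pow(2, Rational(1, 2))) ≈ Mul(1.4142, I))
A = 18 (A = Add(18, 0) = 18)
Function('a')(n) = -18 (Function('a')(n) = Mul(-1, 18) = -18)
Mul(Add(Function('a')(I), -46), -6) = Mul(Add(-18, -46), -6) = Mul(-64, -6) = 384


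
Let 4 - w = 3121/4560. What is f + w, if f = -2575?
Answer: -11726881/4560 ≈ -2571.7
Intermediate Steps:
w = 15119/4560 (w = 4 - 3121/4560 = 15119/4560 ≈ 3.3156)
f + w = -2575 + 15119/4560 = -11726881/4560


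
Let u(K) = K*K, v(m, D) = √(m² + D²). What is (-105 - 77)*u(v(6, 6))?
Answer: -13104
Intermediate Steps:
v(m, D) = √(D² + m²)
u(K) = K²
(-105 - 77)*u(v(6, 6)) = (-105 - 77)*(√(6² + 6²))² = -182*(√(36 + 36))² = -182*(√72)² = -182*(6*√2)² = -182*72 = -13104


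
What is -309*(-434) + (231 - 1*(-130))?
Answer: 134467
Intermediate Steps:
-309*(-434) + (231 - 1*(-130)) = 134106 + (231 + 130) = 134106 + 361 = 134467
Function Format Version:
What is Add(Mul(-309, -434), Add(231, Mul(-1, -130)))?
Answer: 134467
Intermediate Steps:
Add(Mul(-309, -434), Add(231, Mul(-1, -130))) = Add(134106, Add(231, 130)) = Add(134106, 361) = 134467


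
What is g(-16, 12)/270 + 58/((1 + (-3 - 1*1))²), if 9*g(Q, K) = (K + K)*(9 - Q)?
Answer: 542/81 ≈ 6.6914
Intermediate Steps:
g(Q, K) = 2*K*(9 - Q)/9 (g(Q, K) = ((K + K)*(9 - Q))/9 = ((2*K)*(9 - Q))/9 = (2*K*(9 - Q))/9 = 2*K*(9 - Q)/9)
g(-16, 12)/270 + 58/((1 + (-3 - 1*1))²) = ((2/9)*12*(9 - 1*(-16)))/270 + 58/((1 + (-3 - 1*1))²) = ((2/9)*12*(9 + 16))*(1/270) + 58/((1 + (-3 - 1))²) = ((2/9)*12*25)*(1/270) + 58/((1 - 4)²) = (200/3)*(1/270) + 58/((-3)²) = 20/81 + 58/9 = 542/81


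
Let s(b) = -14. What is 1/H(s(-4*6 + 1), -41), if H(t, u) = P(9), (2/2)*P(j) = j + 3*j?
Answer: 1/36 ≈ 0.027778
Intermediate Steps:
P(j) = 4*j (P(j) = j + 3*j = 4*j)
H(t, u) = 36 (H(t, u) = 4*9 = 36)
1/H(s(-4*6 + 1), -41) = 1/36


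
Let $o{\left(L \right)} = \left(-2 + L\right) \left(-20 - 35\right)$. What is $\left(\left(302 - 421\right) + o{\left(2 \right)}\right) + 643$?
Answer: $524$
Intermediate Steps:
$o{\left(L \right)} = 110 - 55 L$ ($o{\left(L \right)} = \left(-2 + L\right) \left(-20 - 35\right) = \left(-2 + L\right) \left(-55\right) = 110 - 55 L$)
$\left(\left(302 - 421\right) + o{\left(2 \right)}\right) + 643 = \left(\left(302 - 421\right) + \left(110 - 110\right)\right) + 643 = \left(-119 + 0\right) + 643 = -119 + 643 = 524$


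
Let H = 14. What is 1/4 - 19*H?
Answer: -1063/4 ≈ -265.75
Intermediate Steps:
1/4 - 19*H = 1/4 - 19*14 = ¼ - 266 = -1063/4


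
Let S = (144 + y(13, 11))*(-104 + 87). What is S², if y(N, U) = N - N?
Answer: 5992704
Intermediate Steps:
y(N, U) = 0
S = -2448 (S = (144 + 0)*(-104 + 87) = 144*(-17) = -2448)
S² = (-2448)² = 5992704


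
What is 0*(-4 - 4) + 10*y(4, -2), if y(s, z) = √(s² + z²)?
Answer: 20*√5 ≈ 44.721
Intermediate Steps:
0*(-4 - 4) + 10*y(4, -2) = 0*(-4 - 4) + 10*√(4² + (-2)²) = 0*(-8) + 10*√(16 + 4) = 0 + 10*√20 = 0 + 10*(2*√5) = 0 + 20*√5 = 20*√5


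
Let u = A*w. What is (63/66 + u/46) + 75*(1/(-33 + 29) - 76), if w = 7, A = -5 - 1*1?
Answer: -5787333/1012 ≈ -5718.7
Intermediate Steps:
A = -6 (A = -5 - 1 = -6)
u = -42 (u = -6*7 = -42)
(63/66 + u/46) + 75*(1/(-33 + 29) - 76) = (63/66 - 42/46) + 75*(1/(-33 + 29) - 76) = (63*(1/66) - 42*1/46) + 75*(1/(-4) - 76) = (21/22 - 21/23) + 75*(-¼ - 76) = 21/506 + 75*(-305/4) = 21/506 - 22875/4 = -5787333/1012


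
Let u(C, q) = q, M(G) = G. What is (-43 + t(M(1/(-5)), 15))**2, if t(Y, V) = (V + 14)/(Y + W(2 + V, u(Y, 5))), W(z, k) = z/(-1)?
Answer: 14768649/7396 ≈ 1996.8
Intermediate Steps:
W(z, k) = -z (W(z, k) = z*(-1) = -z)
t(Y, V) = (14 + V)/(-2 + Y - V) (t(Y, V) = (V + 14)/(Y - (2 + V)) = (14 + V)/(Y + (-2 - V)) = (14 + V)/(-2 + Y - V))
(-43 + t(M(1/(-5)), 15))**2 = (-43 + (-14 - 1*15)/(2 + 15 - 1/(-5)))**2 = (-43 + (-14 - 15)/(2 + 15 - 1*(-1/5)))**2 = (-43 - 29/(2 + 15 + 1/5))**2 = (-43 - 29/(86/5))**2 = (-43 + (5/86)*(-29))**2 = (-43 - 145/86)**2 = (-3843/86)**2 = 14768649/7396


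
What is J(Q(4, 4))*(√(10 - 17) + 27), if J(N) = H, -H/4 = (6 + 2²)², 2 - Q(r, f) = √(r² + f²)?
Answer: -10800 - 400*I*√7 ≈ -10800.0 - 1058.3*I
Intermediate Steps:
Q(r, f) = 2 - √(f² + r²) (Q(r, f) = 2 - √(r² + f²) = 2 - √(f² + r²))
H = -400 (H = -4*(6 + 2²)² = -4*(6 + 4)² = -4*10² = -4*100 = -400)
J(N) = -400
J(Q(4, 4))*(√(10 - 17) + 27) = -400*(√(10 - 17) + 27) = -400*(√(-7) + 27) = -400*(I*√7 + 27) = -400*(27 + I*√7) = -10800 - 400*I*√7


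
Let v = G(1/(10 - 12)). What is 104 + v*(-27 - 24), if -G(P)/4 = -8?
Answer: -1528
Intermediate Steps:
G(P) = 32 (G(P) = -4*(-8) = 32)
v = 32
104 + v*(-27 - 24) = 104 + 32*(-27 - 24) = 104 + 32*(-51) = 104 - 1632 = -1528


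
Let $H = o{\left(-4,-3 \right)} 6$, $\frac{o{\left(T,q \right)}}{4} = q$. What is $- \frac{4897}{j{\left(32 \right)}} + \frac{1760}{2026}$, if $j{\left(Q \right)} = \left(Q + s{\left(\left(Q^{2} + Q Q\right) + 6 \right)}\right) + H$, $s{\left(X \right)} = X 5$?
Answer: $\frac{4041739}{10362990} \approx 0.39002$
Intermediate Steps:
$o{\left(T,q \right)} = 4 q$
$s{\left(X \right)} = 5 X$
$H = -72$ ($H = 4 \left(-3\right) 6 = \left(-12\right) 6 = -72$)
$j{\left(Q \right)} = -42 + Q + 10 Q^{2}$ ($j{\left(Q \right)} = \left(Q + 5 \left(\left(Q^{2} + Q Q\right) + 6\right)\right) - 72 = \left(Q + 5 \left(\left(Q^{2} + Q^{2}\right) + 6\right)\right) - 72 = \left(Q + 5 \left(2 Q^{2} + 6\right)\right) - 72 = \left(Q + 5 \left(6 + 2 Q^{2}\right)\right) - 72 = \left(Q + \left(30 + 10 Q^{2}\right)\right) - 72 = \left(30 + Q + 10 Q^{2}\right) - 72 = -42 + Q + 10 Q^{2}$)
$- \frac{4897}{j{\left(32 \right)}} + \frac{1760}{2026} = - \frac{4897}{-42 + 32 + 10 \cdot 32^{2}} + \frac{1760}{2026} = - \frac{4897}{-42 + 32 + 10 \cdot 1024} + 1760 \cdot \frac{1}{2026} = - \frac{4897}{-42 + 32 + 10240} + \frac{880}{1013} = - \frac{4897}{10230} + \frac{880}{1013} = \frac{4041739}{10362990}$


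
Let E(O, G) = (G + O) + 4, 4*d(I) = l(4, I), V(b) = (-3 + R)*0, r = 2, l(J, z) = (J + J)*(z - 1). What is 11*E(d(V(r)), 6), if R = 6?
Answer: 88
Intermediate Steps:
l(J, z) = 2*J*(-1 + z) (l(J, z) = (2*J)*(-1 + z) = 2*J*(-1 + z))
V(b) = 0 (V(b) = (-3 + 6)*0 = 3*0 = 0)
d(I) = -2 + 2*I (d(I) = (2*4*(-1 + I))/4 = (-8 + 8*I)/4 = -2 + 2*I)
E(O, G) = 4 + G + O
11*E(d(V(r)), 6) = 11*(4 + 6 + (-2 + 2*0)) = 11*(4 + 6 + (-2 + 0)) = 11*(4 + 6 - 2) = 11*8 = 88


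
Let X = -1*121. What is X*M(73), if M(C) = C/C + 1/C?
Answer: -8954/73 ≈ -122.66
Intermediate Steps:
X = -121
M(C) = 1 + 1/C
X*M(73) = -121*(1 + 73)/73 = -121*74/73 = -8954/73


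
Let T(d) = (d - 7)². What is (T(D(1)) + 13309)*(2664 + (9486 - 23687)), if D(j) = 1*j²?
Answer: -153961265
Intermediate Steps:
D(j) = j²
T(d) = (-7 + d)²
(T(D(1)) + 13309)*(2664 + (9486 - 23687)) = ((-7 + 1²)² + 13309)*(2664 + (9486 - 23687)) = ((-7 + 1)² + 13309)*(2664 - 14201) = ((-6)² + 13309)*(-11537) = (36 + 13309)*(-11537) = 13345*(-11537) = -153961265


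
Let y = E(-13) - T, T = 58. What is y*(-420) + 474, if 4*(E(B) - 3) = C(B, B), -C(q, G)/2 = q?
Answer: 20844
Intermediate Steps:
C(q, G) = -2*q
E(B) = 3 - B/2 (E(B) = 3 + (-2*B)/4 = 3 - B/2)
y = -97/2 (y = (3 - ½*(-13)) - 1*58 = (3 + 13/2) - 58 = 19/2 - 58 = -97/2 ≈ -48.500)
y*(-420) + 474 = -97/2*(-420) + 474 = 20370 + 474 = 20844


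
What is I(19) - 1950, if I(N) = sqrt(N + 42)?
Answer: -1950 + sqrt(61) ≈ -1942.2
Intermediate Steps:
I(N) = sqrt(42 + N)
I(19) - 1950 = sqrt(42 + 19) - 1950 = sqrt(61) - 1950 = -1950 + sqrt(61)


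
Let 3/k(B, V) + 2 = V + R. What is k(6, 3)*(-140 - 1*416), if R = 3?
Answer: -417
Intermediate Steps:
k(B, V) = 3/(1 + V) (k(B, V) = 3/(-2 + (V + 3)) = 3/(-2 + (3 + V)) = 3/(1 + V))
k(6, 3)*(-140 - 1*416) = (3/(1 + 3))*(-140 - 1*416) = (3/4)*(-140 - 416) = (3*(1/4))*(-556) = (3/4)*(-556) = -417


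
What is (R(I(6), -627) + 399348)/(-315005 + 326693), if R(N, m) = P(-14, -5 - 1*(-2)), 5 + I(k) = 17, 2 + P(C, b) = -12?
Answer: 199667/5844 ≈ 34.166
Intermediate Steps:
P(C, b) = -14 (P(C, b) = -2 - 12 = -14)
I(k) = 12 (I(k) = -5 + 17 = 12)
R(N, m) = -14
(R(I(6), -627) + 399348)/(-315005 + 326693) = (-14 + 399348)/(-315005 + 326693) = 399334/11688 = 399334*(1/11688) = 199667/5844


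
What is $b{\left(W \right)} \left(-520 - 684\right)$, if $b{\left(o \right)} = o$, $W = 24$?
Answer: $-28896$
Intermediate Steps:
$b{\left(W \right)} \left(-520 - 684\right) = 24 \left(-520 - 684\right) = 24 \left(-1204\right) = -28896$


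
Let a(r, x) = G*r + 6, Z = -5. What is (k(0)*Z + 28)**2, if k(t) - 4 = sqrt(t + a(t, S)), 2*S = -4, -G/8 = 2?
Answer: 214 - 80*sqrt(6) ≈ 18.041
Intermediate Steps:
G = -16 (G = -8*2 = -16)
S = -2 (S = (1/2)*(-4) = -2)
a(r, x) = 6 - 16*r (a(r, x) = -16*r + 6 = 6 - 16*r)
k(t) = 4 + sqrt(6 - 15*t) (k(t) = 4 + sqrt(t + (6 - 16*t)) = 4 + sqrt(6 - 15*t))
(k(0)*Z + 28)**2 = ((4 + sqrt(6 - 15*0))*(-5) + 28)**2 = ((4 + sqrt(6 + 0))*(-5) + 28)**2 = ((4 + sqrt(6))*(-5) + 28)**2 = ((-20 - 5*sqrt(6)) + 28)**2 = (8 - 5*sqrt(6))**2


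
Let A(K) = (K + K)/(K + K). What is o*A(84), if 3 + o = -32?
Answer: -35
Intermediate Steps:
o = -35 (o = -3 - 32 = -35)
A(K) = 1 (A(K) = (2*K)/((2*K)) = (2*K)*(1/(2*K)) = 1)
o*A(84) = -35*1 = -35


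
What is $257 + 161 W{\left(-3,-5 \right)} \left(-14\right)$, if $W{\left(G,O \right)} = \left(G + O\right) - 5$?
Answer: $29559$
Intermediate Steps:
$W{\left(G,O \right)} = -5 + G + O$
$257 + 161 W{\left(-3,-5 \right)} \left(-14\right) = 257 + 161 \left(-5 - 3 - 5\right) \left(-14\right) = 257 + 161 \left(\left(-13\right) \left(-14\right)\right) = 257 + 161 \cdot 182 = 257 + 29302 = 29559$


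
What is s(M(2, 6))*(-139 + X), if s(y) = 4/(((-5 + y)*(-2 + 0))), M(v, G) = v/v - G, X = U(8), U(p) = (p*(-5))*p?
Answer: -459/5 ≈ -91.800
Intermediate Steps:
U(p) = -5*p² (U(p) = (-5*p)*p = -5*p²)
X = -320 (X = -5*8² = -5*64 = -320)
M(v, G) = 1 - G
s(y) = 4/(10 - 2*y) (s(y) = 4/(((-5 + y)*(-2))) = 4/(10 - 2*y))
s(M(2, 6))*(-139 + X) = (-2/(-5 + (1 - 1*6)))*(-139 - 320) = -2/(-5 + (1 - 6))*(-459) = -2/(-5 - 5)*(-459) = -2/(-10)*(-459) = -2*(-⅒)*(-459) = (⅕)*(-459) = -459/5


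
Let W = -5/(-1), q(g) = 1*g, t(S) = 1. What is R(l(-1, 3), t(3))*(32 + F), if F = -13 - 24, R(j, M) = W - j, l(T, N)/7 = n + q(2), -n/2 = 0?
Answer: 45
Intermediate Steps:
n = 0 (n = -2*0 = 0)
q(g) = g
l(T, N) = 14 (l(T, N) = 7*(0 + 2) = 7*2 = 14)
W = 5 (W = -5*(-1) = 5)
R(j, M) = 5 - j
F = -37
R(l(-1, 3), t(3))*(32 + F) = (5 - 1*14)*(32 - 37) = (5 - 14)*(-5) = -9*(-5) = 45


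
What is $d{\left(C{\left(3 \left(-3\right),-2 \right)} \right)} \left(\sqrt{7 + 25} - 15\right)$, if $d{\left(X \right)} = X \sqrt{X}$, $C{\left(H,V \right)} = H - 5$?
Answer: $i \sqrt{14} \left(210 - 56 \sqrt{2}\right) \approx 489.42 i$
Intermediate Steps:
$C{\left(H,V \right)} = -5 + H$ ($C{\left(H,V \right)} = H - 5 = -5 + H$)
$d{\left(X \right)} = X^{\frac{3}{2}}$
$d{\left(C{\left(3 \left(-3\right),-2 \right)} \right)} \left(\sqrt{7 + 25} - 15\right) = \left(-5 + 3 \left(-3\right)\right)^{\frac{3}{2}} \left(\sqrt{7 + 25} - 15\right) = \left(-5 - 9\right)^{\frac{3}{2}} \left(\sqrt{32} - 15\right) = \left(-14\right)^{\frac{3}{2}} \left(4 \sqrt{2} - 15\right) = - 14 i \sqrt{14} \left(-15 + 4 \sqrt{2}\right)$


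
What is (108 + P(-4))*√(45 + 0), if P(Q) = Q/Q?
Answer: 327*√5 ≈ 731.19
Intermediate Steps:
P(Q) = 1
(108 + P(-4))*√(45 + 0) = (108 + 1)*√(45 + 0) = 109*√45 = 109*(3*√5) = 327*√5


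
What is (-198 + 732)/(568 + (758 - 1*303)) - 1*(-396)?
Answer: 135214/341 ≈ 396.52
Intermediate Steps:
(-198 + 732)/(568 + (758 - 1*303)) - 1*(-396) = 534/(568 + (758 - 303)) + 396 = 534/(568 + 455) + 396 = 534/1023 + 396 = 534*(1/1023) + 396 = 178/341 + 396 = 135214/341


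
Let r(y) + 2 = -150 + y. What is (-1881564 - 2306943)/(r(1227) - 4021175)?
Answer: 4188507/4020100 ≈ 1.0419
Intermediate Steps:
r(y) = -152 + y (r(y) = -2 + (-150 + y) = -152 + y)
(-1881564 - 2306943)/(r(1227) - 4021175) = (-1881564 - 2306943)/((-152 + 1227) - 4021175) = -4188507/(1075 - 4021175) = -4188507/(-4020100) = -4188507*(-1/4020100) = 4188507/4020100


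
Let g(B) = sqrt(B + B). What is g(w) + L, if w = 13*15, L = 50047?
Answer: 50047 + sqrt(390) ≈ 50067.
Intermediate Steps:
w = 195
g(B) = sqrt(2)*sqrt(B) (g(B) = sqrt(2*B) = sqrt(2)*sqrt(B))
g(w) + L = sqrt(2)*sqrt(195) + 50047 = sqrt(390) + 50047 = 50047 + sqrt(390)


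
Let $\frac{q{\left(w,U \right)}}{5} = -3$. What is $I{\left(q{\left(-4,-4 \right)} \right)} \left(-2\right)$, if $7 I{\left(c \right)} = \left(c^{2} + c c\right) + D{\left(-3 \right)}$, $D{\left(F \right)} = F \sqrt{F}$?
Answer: $- \frac{900}{7} + \frac{6 i \sqrt{3}}{7} \approx -128.57 + 1.4846 i$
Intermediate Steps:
$D{\left(F \right)} = F^{\frac{3}{2}}$
$q{\left(w,U \right)} = -15$ ($q{\left(w,U \right)} = 5 \left(-3\right) = -15$)
$I{\left(c \right)} = \frac{2 c^{2}}{7} - \frac{3 i \sqrt{3}}{7}$ ($I{\left(c \right)} = \frac{\left(c^{2} + c c\right) + \left(-3\right)^{\frac{3}{2}}}{7} = \frac{\left(c^{2} + c^{2}\right) - 3 i \sqrt{3}}{7} = \frac{2 c^{2} - 3 i \sqrt{3}}{7} = \frac{2 c^{2}}{7} - \frac{3 i \sqrt{3}}{7}$)
$I{\left(q{\left(-4,-4 \right)} \right)} \left(-2\right) = \left(\frac{2 \left(-15\right)^{2}}{7} - \frac{3 i \sqrt{3}}{7}\right) \left(-2\right) = \left(\frac{2}{7} \cdot 225 - \frac{3 i \sqrt{3}}{7}\right) \left(-2\right) = \left(\frac{450}{7} - \frac{3 i \sqrt{3}}{7}\right) \left(-2\right) = - \frac{900}{7} + \frac{6 i \sqrt{3}}{7}$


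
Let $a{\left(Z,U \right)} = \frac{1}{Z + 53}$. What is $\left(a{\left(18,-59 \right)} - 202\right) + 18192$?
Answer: $\frac{1277291}{71} \approx 17990.0$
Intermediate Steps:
$a{\left(Z,U \right)} = \frac{1}{53 + Z}$
$\left(a{\left(18,-59 \right)} - 202\right) + 18192 = \left(\frac{1}{53 + 18} - 202\right) + 18192 = \left(\frac{1}{71} + \left(-10518 + 10316\right)\right) + 18192 = \left(\frac{1}{71} - 202\right) + 18192 = - \frac{14341}{71} + 18192 = \frac{1277291}{71}$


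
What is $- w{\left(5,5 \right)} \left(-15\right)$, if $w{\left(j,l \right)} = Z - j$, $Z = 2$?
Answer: $-45$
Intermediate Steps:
$w{\left(j,l \right)} = 2 - j$
$- w{\left(5,5 \right)} \left(-15\right) = - (2 - 5) \left(-15\right) = \left(-1\right) \left(-3\right) \left(-15\right) = 3 \left(-15\right) = -45$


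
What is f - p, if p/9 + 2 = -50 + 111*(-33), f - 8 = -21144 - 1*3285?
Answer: 9014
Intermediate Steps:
f = -24421 (f = 8 + (-21144 - 1*3285) = 8 + (-21144 - 3285) = 8 - 24429 = -24421)
p = -33435 (p = -18 + 9*(-50 + 111*(-33)) = -18 + 9*(-50 - 3663) = -18 + 9*(-3713) = -18 - 33417 = -33435)
f - p = -24421 - 1*(-33435) = -24421 + 33435 = 9014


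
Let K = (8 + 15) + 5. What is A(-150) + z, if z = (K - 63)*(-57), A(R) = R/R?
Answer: 1996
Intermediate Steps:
A(R) = 1
K = 28 (K = 23 + 5 = 28)
z = 1995 (z = (28 - 63)*(-57) = -35*(-57) = 1995)
A(-150) + z = 1 + 1995 = 1996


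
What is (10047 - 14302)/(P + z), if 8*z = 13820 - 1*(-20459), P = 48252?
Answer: -6808/84059 ≈ -0.080991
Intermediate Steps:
z = 34279/8 (z = (13820 - 1*(-20459))/8 = (13820 + 20459)/8 = (1/8)*34279 = 34279/8 ≈ 4284.9)
(10047 - 14302)/(P + z) = (10047 - 14302)/(48252 + 34279/8) = -4255/420295/8 = -4255*8/420295 = -6808/84059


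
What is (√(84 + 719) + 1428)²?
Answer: (1428 + √803)² ≈ 2.1209e+6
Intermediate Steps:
(√(84 + 719) + 1428)² = (√803 + 1428)² = (1428 + √803)²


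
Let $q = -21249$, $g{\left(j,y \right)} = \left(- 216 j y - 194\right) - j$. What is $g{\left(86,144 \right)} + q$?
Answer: $-2696473$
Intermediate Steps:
$g{\left(j,y \right)} = -194 - j - 216 j y$ ($g{\left(j,y \right)} = \left(- 216 j y - 194\right) - j = \left(-194 - 216 j y\right) - j = -194 - j - 216 j y$)
$g{\left(86,144 \right)} + q = \left(-194 - 86 - 18576 \cdot 144\right) - 21249 = \left(-194 - 86 - 2674944\right) - 21249 = -2675224 - 21249 = -2696473$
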